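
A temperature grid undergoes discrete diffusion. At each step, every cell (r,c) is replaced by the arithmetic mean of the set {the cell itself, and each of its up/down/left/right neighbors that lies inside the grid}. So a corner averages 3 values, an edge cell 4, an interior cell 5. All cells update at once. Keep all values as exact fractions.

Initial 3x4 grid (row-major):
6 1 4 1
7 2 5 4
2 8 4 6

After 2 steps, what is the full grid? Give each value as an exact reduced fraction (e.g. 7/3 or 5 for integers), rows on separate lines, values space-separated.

After step 1:
  14/3 13/4 11/4 3
  17/4 23/5 19/5 4
  17/3 4 23/4 14/3
After step 2:
  73/18 229/60 16/5 13/4
  1151/240 199/50 209/50 58/15
  167/36 1201/240 1093/240 173/36

Answer: 73/18 229/60 16/5 13/4
1151/240 199/50 209/50 58/15
167/36 1201/240 1093/240 173/36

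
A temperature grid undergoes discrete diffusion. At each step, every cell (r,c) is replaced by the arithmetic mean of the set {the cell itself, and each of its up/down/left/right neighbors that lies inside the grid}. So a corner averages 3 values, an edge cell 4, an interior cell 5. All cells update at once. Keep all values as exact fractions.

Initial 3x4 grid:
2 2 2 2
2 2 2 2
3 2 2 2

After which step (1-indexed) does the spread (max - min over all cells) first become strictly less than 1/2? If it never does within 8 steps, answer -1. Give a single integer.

Step 1: max=7/3, min=2, spread=1/3
  -> spread < 1/2 first at step 1
Step 2: max=41/18, min=2, spread=5/18
Step 3: max=473/216, min=2, spread=41/216
Step 4: max=56057/25920, min=2, spread=4217/25920
Step 5: max=3319549/1555200, min=14479/7200, spread=38417/311040
Step 6: max=197824211/93312000, min=290597/144000, spread=1903471/18662400
Step 7: max=11798429089/5598720000, min=8755759/4320000, spread=18038617/223948800
Step 8: max=705114582851/335923200000, min=790526759/388800000, spread=883978523/13436928000

Answer: 1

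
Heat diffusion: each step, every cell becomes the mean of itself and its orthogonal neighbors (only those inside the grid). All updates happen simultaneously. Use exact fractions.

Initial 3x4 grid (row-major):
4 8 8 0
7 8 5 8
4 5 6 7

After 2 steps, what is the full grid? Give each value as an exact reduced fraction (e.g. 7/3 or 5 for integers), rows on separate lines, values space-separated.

After step 1:
  19/3 7 21/4 16/3
  23/4 33/5 7 5
  16/3 23/4 23/4 7
After step 2:
  229/36 1511/240 295/48 187/36
  1441/240 321/50 148/25 73/12
  101/18 703/120 51/8 71/12

Answer: 229/36 1511/240 295/48 187/36
1441/240 321/50 148/25 73/12
101/18 703/120 51/8 71/12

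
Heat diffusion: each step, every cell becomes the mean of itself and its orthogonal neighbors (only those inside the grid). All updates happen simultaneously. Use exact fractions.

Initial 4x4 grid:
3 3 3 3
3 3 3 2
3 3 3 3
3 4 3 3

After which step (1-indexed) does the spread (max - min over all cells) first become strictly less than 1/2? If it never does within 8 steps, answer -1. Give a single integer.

Step 1: max=10/3, min=8/3, spread=2/3
Step 2: max=391/120, min=329/120, spread=31/60
Step 3: max=3451/1080, min=3029/1080, spread=211/540
  -> spread < 1/2 first at step 3
Step 4: max=102241/32400, min=92159/32400, spread=5041/16200
Step 5: max=3046111/972000, min=2785889/972000, spread=130111/486000
Step 6: max=90735781/29160000, min=84224219/29160000, spread=3255781/14580000
Step 7: max=2706760351/874800000, min=2542039649/874800000, spread=82360351/437400000
Step 8: max=80806577821/26244000000, min=76657422179/26244000000, spread=2074577821/13122000000

Answer: 3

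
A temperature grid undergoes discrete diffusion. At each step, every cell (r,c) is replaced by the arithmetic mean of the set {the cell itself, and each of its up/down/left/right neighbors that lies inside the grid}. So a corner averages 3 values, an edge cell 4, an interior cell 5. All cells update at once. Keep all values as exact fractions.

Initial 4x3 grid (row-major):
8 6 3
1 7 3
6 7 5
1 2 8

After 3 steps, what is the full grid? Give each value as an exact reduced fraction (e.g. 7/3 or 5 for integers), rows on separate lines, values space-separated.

After step 1:
  5 6 4
  11/2 24/5 9/2
  15/4 27/5 23/4
  3 9/2 5
After step 2:
  11/2 99/20 29/6
  381/80 131/25 381/80
  353/80 121/25 413/80
  15/4 179/40 61/12
After step 3:
  1217/240 6157/1200 3491/720
  3983/800 4911/1000 11999/2400
  3553/800 2413/500 11909/2400
  337/80 10889/2400 3533/720

Answer: 1217/240 6157/1200 3491/720
3983/800 4911/1000 11999/2400
3553/800 2413/500 11909/2400
337/80 10889/2400 3533/720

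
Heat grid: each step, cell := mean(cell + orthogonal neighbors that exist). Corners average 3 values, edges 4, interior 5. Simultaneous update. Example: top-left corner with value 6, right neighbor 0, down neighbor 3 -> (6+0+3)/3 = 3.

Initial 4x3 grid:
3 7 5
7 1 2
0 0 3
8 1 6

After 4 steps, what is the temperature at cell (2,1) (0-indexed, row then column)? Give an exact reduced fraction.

Answer: 1120963/360000

Derivation:
Step 1: cell (2,1) = 1
Step 2: cell (2,1) = 293/100
Step 3: cell (2,1) = 16277/6000
Step 4: cell (2,1) = 1120963/360000
Full grid after step 4:
  15259/4050 413269/108000 29093/8100
  384359/108000 296197/90000 364109/108000
  36821/12000 1120963/360000 315139/108000
  134231/43200 2512817/864000 387493/129600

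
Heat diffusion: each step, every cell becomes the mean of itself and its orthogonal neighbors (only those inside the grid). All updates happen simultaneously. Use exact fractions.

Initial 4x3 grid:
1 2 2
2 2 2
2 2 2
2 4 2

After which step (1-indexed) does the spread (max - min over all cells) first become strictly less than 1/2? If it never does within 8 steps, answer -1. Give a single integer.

Step 1: max=8/3, min=5/3, spread=1
Step 2: max=307/120, min=31/18, spread=301/360
Step 3: max=2597/1080, min=391/216, spread=107/180
Step 4: max=1015771/432000, min=242723/129600, spread=620083/1296000
  -> spread < 1/2 first at step 4
Step 5: max=8949161/3888000, min=14870287/7776000, spread=201869/518400
Step 6: max=3525396811/1555200000, min=910077953/466560000, spread=1475410903/4665600000
Step 7: max=31336949501/13996800000, min=55353947227/27993600000, spread=3614791/13824000
Step 8: max=12409189068691/5598720000000, min=3361469342993/1679616000000, spread=3612873776143/16796160000000

Answer: 4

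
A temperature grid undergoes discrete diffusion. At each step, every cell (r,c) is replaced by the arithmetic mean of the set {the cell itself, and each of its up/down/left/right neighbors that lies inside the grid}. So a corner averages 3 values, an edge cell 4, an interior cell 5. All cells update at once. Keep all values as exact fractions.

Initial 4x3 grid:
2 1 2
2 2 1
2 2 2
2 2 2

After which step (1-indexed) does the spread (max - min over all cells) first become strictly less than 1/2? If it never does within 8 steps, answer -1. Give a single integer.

Answer: 2

Derivation:
Step 1: max=2, min=4/3, spread=2/3
Step 2: max=2, min=127/80, spread=33/80
  -> spread < 1/2 first at step 2
Step 3: max=2, min=3461/2160, spread=859/2160
Step 4: max=3521/1800, min=217597/129600, spread=7183/25920
Step 5: max=209789/108000, min=13212923/7776000, spread=378377/1555200
Step 6: max=2070211/1080000, min=807458377/466560000, spread=3474911/18662400
Step 7: max=184946011/97200000, min=48904399643/27993600000, spread=174402061/1119744000
Step 8: max=22016183273/11664000000, min=2961947433937/1679616000000, spread=1667063659/13436928000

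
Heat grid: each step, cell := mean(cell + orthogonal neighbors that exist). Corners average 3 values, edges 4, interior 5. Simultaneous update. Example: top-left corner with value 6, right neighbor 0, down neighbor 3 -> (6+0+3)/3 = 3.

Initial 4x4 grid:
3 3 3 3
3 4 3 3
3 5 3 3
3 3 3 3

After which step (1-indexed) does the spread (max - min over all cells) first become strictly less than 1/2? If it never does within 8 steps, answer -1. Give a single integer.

Step 1: max=18/5, min=3, spread=3/5
Step 2: max=88/25, min=3, spread=13/25
Step 3: max=8117/2400, min=733/240, spread=787/2400
  -> spread < 1/2 first at step 3
Step 4: max=72257/21600, min=22303/7200, spread=1337/5400
Step 5: max=7200593/2160000, min=674317/216000, spread=457423/2160000
Step 6: max=64546733/19440000, min=4076471/1296000, spread=849917/4860000
Step 7: max=1928192027/583200000, min=614226133/194400000, spread=21378407/145800000
Step 8: max=57674645837/17496000000, min=18504785683/5832000000, spread=540072197/4374000000

Answer: 3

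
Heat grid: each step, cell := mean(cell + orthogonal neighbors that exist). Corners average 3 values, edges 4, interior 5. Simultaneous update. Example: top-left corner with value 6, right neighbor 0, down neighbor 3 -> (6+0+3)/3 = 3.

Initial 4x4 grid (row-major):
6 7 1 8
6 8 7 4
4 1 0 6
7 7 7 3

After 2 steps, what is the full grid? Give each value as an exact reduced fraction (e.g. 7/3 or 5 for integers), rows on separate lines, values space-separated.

After step 1:
  19/3 11/2 23/4 13/3
  6 29/5 4 25/4
  9/2 4 21/5 13/4
  6 11/2 17/4 16/3
After step 2:
  107/18 1403/240 235/48 49/9
  679/120 253/50 26/5 107/24
  41/8 24/5 197/50 571/120
  16/3 79/16 1157/240 77/18

Answer: 107/18 1403/240 235/48 49/9
679/120 253/50 26/5 107/24
41/8 24/5 197/50 571/120
16/3 79/16 1157/240 77/18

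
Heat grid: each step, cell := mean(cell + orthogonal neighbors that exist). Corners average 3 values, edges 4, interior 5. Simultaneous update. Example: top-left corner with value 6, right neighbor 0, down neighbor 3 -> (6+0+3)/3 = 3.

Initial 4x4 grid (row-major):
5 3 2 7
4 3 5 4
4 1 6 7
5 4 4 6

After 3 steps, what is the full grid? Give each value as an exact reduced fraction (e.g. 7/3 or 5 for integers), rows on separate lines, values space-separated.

Answer: 37/10 2249/600 7547/1800 493/108
1117/300 19/5 6443/1500 1099/225
3373/900 2977/750 6829/1500 1151/225
1057/270 1829/450 1061/225 2809/540

Derivation:
After step 1:
  4 13/4 17/4 13/3
  4 16/5 4 23/4
  7/2 18/5 23/5 23/4
  13/3 7/2 5 17/3
After step 2:
  15/4 147/40 95/24 43/9
  147/40 361/100 109/25 119/24
  463/120 92/25 459/100 653/120
  34/9 493/120 563/120 197/36
After step 3:
  37/10 2249/600 7547/1800 493/108
  1117/300 19/5 6443/1500 1099/225
  3373/900 2977/750 6829/1500 1151/225
  1057/270 1829/450 1061/225 2809/540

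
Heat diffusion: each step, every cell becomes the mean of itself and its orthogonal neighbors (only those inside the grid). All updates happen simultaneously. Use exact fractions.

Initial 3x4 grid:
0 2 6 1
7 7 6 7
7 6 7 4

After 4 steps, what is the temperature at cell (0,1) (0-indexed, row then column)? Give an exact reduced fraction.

Answer: 168859/36000

Derivation:
Step 1: cell (0,1) = 15/4
Step 2: cell (0,1) = 161/40
Step 3: cell (0,1) = 1373/300
Step 4: cell (0,1) = 168859/36000
Full grid after step 4:
  204433/43200 168859/36000 523877/108000 312757/64800
  4471831/864000 1912649/360000 940687/180000 2275853/432000
  740999/129600 309601/54000 17257/3000 39823/7200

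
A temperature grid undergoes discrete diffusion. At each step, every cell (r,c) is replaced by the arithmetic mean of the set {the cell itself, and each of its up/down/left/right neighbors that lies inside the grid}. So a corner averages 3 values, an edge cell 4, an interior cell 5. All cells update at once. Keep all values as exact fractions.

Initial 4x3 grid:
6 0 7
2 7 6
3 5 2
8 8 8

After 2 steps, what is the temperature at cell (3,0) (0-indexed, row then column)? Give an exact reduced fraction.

Step 1: cell (3,0) = 19/3
Step 2: cell (3,0) = 217/36
Full grid after step 2:
  73/18 4 89/18
  47/12 24/5 229/48
  61/12 26/5 87/16
  217/36 295/48 37/6

Answer: 217/36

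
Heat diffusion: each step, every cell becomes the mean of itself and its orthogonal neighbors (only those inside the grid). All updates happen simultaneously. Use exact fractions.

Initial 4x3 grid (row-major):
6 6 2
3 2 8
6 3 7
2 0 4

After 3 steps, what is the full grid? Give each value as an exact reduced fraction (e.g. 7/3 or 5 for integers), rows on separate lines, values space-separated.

After step 1:
  5 4 16/3
  17/4 22/5 19/4
  7/2 18/5 11/2
  8/3 9/4 11/3
After step 2:
  53/12 281/60 169/36
  343/80 21/5 1199/240
  841/240 77/20 1051/240
  101/36 731/240 137/36
After step 3:
  357/80 3239/720 10349/2160
  1969/480 1321/300 6577/1440
  5201/1440 911/240 6131/1440
  421/135 1945/576 4043/1080

Answer: 357/80 3239/720 10349/2160
1969/480 1321/300 6577/1440
5201/1440 911/240 6131/1440
421/135 1945/576 4043/1080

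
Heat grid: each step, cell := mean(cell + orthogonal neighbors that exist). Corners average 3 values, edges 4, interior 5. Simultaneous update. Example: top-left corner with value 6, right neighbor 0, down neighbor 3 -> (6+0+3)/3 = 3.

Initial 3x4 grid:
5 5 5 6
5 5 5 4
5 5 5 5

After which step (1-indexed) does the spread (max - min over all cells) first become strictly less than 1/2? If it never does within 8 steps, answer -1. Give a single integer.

Step 1: max=21/4, min=14/3, spread=7/12
Step 2: max=61/12, min=73/15, spread=13/60
  -> spread < 1/2 first at step 2
Step 3: max=12101/2400, min=658/135, spread=3629/21600
Step 4: max=120469/24000, min=159599/32400, spread=60683/648000
Step 5: max=1082189/216000, min=4794053/972000, spread=30319/388800
Step 6: max=32409233/6480000, min=288599047/58320000, spread=61681/1166400
Step 7: max=971830361/194400000, min=8667452299/1749600000, spread=1580419/34992000
Step 8: max=58252774099/11664000000, min=520746082391/104976000000, spread=7057769/209952000

Answer: 2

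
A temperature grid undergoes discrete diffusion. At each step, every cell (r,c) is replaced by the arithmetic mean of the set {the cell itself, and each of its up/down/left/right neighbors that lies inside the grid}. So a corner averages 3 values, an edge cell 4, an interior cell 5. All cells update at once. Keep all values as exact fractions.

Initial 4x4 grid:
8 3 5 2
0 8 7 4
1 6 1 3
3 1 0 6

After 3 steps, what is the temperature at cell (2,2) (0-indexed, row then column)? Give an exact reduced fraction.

Answer: 1727/500

Derivation:
Step 1: cell (2,2) = 17/5
Step 2: cell (2,2) = 173/50
Step 3: cell (2,2) = 1727/500
Full grid after step 3:
  1181/270 33727/7200 31807/7200 1835/432
  28957/7200 1247/300 25453/6000 14201/3600
  22141/7200 20179/6000 1727/500 1381/400
  5449/2160 9593/3600 1141/400 271/90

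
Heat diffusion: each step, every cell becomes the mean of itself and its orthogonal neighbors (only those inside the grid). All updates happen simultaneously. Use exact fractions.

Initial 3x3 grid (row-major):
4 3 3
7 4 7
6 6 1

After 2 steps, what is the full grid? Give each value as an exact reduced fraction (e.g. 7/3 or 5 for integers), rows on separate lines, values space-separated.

Answer: 161/36 179/40 139/36
433/80 443/100 363/80
95/18 413/80 38/9

Derivation:
After step 1:
  14/3 7/2 13/3
  21/4 27/5 15/4
  19/3 17/4 14/3
After step 2:
  161/36 179/40 139/36
  433/80 443/100 363/80
  95/18 413/80 38/9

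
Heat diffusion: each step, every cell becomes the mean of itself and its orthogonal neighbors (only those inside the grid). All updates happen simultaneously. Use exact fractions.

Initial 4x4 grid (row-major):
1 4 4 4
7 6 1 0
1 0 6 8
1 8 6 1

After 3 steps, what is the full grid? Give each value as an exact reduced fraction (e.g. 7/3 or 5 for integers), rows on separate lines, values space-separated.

After step 1:
  4 15/4 13/4 8/3
  15/4 18/5 17/5 13/4
  9/4 21/5 21/5 15/4
  10/3 15/4 21/4 5
After step 2:
  23/6 73/20 49/15 55/18
  17/5 187/50 177/50 49/15
  203/60 18/5 104/25 81/20
  28/9 62/15 91/20 14/3
After step 3:
  653/180 1449/400 12161/3600 863/270
  4307/1200 1793/500 1348/375 12521/3600
  2429/720 1141/300 199/50 4843/1200
  1913/540 2771/720 1751/400 199/45

Answer: 653/180 1449/400 12161/3600 863/270
4307/1200 1793/500 1348/375 12521/3600
2429/720 1141/300 199/50 4843/1200
1913/540 2771/720 1751/400 199/45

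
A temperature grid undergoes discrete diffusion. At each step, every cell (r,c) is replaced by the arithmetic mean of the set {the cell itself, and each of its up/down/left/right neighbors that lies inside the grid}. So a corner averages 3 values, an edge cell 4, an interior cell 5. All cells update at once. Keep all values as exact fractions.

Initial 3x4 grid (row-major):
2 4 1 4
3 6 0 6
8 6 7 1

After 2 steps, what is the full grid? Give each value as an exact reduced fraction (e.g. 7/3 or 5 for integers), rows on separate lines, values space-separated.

Answer: 11/3 123/40 79/24 26/9
1033/240 451/100 163/50 181/48
103/18 1183/240 227/48 131/36

Derivation:
After step 1:
  3 13/4 9/4 11/3
  19/4 19/5 4 11/4
  17/3 27/4 7/2 14/3
After step 2:
  11/3 123/40 79/24 26/9
  1033/240 451/100 163/50 181/48
  103/18 1183/240 227/48 131/36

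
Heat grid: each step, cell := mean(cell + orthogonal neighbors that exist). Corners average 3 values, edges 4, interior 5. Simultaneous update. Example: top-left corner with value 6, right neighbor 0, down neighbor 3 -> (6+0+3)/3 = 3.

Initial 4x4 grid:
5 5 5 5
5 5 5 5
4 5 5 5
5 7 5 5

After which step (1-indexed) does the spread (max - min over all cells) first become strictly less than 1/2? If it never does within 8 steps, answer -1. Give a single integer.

Answer: 3

Derivation:
Step 1: max=11/2, min=19/4, spread=3/4
Step 2: max=323/60, min=39/8, spread=61/120
Step 3: max=1047/200, min=355/72, spread=137/450
  -> spread < 1/2 first at step 3
Step 4: max=280559/54000, min=53477/10800, spread=6587/27000
Step 5: max=928429/180000, min=1609619/324000, spread=153883/810000
Step 6: max=249738083/48600000, min=48462419/9720000, spread=1856497/12150000
Step 7: max=830180897/162000000, min=291495031/58320000, spread=92126149/729000000
Step 8: max=24850468489/4860000000, min=43824933527/8748000000, spread=2264774383/21870000000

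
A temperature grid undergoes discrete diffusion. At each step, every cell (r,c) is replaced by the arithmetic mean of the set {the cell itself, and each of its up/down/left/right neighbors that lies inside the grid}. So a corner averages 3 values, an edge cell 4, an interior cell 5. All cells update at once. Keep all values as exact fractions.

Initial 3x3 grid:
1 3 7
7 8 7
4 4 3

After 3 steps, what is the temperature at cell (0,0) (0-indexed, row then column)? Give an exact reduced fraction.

Answer: 10303/2160

Derivation:
Step 1: cell (0,0) = 11/3
Step 2: cell (0,0) = 161/36
Step 3: cell (0,0) = 10303/2160
Full grid after step 3:
  10303/2160 73111/14400 1451/270
  17609/3600 10319/2000 78061/14400
  1187/240 73811/14400 2857/540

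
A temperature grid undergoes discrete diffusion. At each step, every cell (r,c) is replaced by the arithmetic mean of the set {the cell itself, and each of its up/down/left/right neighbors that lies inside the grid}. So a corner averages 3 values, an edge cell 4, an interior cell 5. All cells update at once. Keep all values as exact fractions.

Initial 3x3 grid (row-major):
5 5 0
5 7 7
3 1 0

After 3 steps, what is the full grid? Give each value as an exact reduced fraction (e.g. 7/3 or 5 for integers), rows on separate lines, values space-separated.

After step 1:
  5 17/4 4
  5 5 7/2
  3 11/4 8/3
After step 2:
  19/4 73/16 47/12
  9/2 41/10 91/24
  43/12 161/48 107/36
After step 3:
  221/48 4159/960 589/144
  127/30 2437/600 5321/1440
  61/16 10087/2880 1457/432

Answer: 221/48 4159/960 589/144
127/30 2437/600 5321/1440
61/16 10087/2880 1457/432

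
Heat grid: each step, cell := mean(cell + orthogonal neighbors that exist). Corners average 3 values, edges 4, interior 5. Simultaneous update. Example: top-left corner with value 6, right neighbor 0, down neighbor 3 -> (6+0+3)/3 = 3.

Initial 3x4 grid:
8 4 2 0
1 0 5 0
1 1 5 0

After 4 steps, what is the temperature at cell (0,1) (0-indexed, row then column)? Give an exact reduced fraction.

Step 1: cell (0,1) = 7/2
Step 2: cell (0,1) = 767/240
Step 3: cell (0,1) = 20591/7200
Step 4: cell (0,1) = 578927/216000
Full grid after step 4:
  11411/4050 578927/216000 493147/216000 256337/129600
  1093789/432000 108809/45000 778447/360000 1637183/864000
  48067/21600 8663/4000 219011/108000 246287/129600

Answer: 578927/216000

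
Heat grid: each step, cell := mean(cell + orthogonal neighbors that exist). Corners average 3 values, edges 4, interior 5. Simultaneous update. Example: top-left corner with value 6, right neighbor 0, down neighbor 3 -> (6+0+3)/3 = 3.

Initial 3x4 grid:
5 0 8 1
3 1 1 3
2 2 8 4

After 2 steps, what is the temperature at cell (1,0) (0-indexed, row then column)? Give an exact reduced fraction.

Answer: 183/80

Derivation:
Step 1: cell (1,0) = 11/4
Step 2: cell (1,0) = 183/80
Full grid after step 2:
  107/36 151/60 71/20 35/12
  183/80 151/50 141/50 309/80
  25/9 161/60 81/20 11/3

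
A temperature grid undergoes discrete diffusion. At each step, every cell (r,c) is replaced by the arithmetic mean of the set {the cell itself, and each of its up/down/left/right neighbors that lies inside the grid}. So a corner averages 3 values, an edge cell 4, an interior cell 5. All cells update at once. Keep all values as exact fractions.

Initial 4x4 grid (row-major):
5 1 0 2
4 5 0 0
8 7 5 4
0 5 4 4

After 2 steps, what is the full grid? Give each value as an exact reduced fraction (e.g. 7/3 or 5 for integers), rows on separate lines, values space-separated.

Answer: 139/36 307/120 37/24 35/36
1019/240 393/100 233/100 89/48
247/48 443/100 79/20 51/16
157/36 113/24 33/8 47/12

Derivation:
After step 1:
  10/3 11/4 3/4 2/3
  11/2 17/5 2 3/2
  19/4 6 4 13/4
  13/3 4 9/2 4
After step 2:
  139/36 307/120 37/24 35/36
  1019/240 393/100 233/100 89/48
  247/48 443/100 79/20 51/16
  157/36 113/24 33/8 47/12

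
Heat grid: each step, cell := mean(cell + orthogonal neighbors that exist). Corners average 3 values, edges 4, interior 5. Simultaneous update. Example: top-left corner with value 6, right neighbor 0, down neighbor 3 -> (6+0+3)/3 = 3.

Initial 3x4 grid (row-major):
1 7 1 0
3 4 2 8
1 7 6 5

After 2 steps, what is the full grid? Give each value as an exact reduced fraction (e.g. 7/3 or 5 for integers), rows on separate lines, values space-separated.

Answer: 55/18 841/240 259/80 37/12
851/240 94/25 401/100 1037/240
125/36 533/120 601/120 181/36

Derivation:
After step 1:
  11/3 13/4 5/2 3
  9/4 23/5 21/5 15/4
  11/3 9/2 5 19/3
After step 2:
  55/18 841/240 259/80 37/12
  851/240 94/25 401/100 1037/240
  125/36 533/120 601/120 181/36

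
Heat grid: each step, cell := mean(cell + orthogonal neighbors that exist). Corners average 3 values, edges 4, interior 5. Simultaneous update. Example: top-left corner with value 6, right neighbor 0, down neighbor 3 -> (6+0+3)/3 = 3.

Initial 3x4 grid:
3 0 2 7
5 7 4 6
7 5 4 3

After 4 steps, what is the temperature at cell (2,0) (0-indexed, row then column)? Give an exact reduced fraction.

Step 1: cell (2,0) = 17/3
Step 2: cell (2,0) = 203/36
Step 3: cell (2,0) = 10837/2160
Step 4: cell (2,0) = 39401/8100
Full grid after step 4:
  133379/32400 863971/216000 300037/72000 92081/21600
  1919797/432000 799523/180000 195437/45000 241319/54000
  39401/8100 1016971/216000 1002611/216000 294293/64800

Answer: 39401/8100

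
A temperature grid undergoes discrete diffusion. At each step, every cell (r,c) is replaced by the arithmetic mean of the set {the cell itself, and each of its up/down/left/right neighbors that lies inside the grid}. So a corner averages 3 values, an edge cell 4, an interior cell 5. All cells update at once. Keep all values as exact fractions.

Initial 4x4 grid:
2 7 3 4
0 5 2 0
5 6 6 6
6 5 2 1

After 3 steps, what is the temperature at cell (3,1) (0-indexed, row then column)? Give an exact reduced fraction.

Step 1: cell (3,1) = 19/4
Step 2: cell (3,1) = 1139/240
Step 3: cell (3,1) = 32393/7200
Full grid after step 3:
  259/72 2929/800 25361/7200 3421/1080
  3089/800 157/40 10819/3000 23741/7200
  31313/7200 13033/3000 3911/1000 1627/480
  5047/1080 32393/7200 1903/480 141/40

Answer: 32393/7200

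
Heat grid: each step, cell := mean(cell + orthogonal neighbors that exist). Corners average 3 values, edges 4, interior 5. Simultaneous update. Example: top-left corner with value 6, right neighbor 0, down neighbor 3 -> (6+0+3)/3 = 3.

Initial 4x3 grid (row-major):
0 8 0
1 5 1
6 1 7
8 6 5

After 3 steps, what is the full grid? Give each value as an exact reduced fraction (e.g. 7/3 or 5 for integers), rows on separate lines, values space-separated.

Answer: 2279/720 5161/1600 571/180
1459/400 1733/500 8629/2400
3899/900 26941/6000 9989/2400
140/27 4469/900 239/48

Derivation:
After step 1:
  3 13/4 3
  3 16/5 13/4
  4 5 7/2
  20/3 5 6
After step 2:
  37/12 249/80 19/6
  33/10 177/50 259/80
  14/3 207/50 71/16
  47/9 17/3 29/6
After step 3:
  2279/720 5161/1600 571/180
  1459/400 1733/500 8629/2400
  3899/900 26941/6000 9989/2400
  140/27 4469/900 239/48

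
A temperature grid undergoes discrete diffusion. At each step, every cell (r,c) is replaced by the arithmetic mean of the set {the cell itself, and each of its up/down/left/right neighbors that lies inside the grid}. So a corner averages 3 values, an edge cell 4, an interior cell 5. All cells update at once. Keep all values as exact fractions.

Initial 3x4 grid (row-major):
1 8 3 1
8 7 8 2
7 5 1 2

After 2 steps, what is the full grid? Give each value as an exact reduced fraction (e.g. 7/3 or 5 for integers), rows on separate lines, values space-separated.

Answer: 97/18 1357/240 319/80 41/12
1517/240 269/50 473/100 667/240
209/36 343/60 223/60 107/36

Derivation:
After step 1:
  17/3 19/4 5 2
  23/4 36/5 21/5 13/4
  20/3 5 4 5/3
After step 2:
  97/18 1357/240 319/80 41/12
  1517/240 269/50 473/100 667/240
  209/36 343/60 223/60 107/36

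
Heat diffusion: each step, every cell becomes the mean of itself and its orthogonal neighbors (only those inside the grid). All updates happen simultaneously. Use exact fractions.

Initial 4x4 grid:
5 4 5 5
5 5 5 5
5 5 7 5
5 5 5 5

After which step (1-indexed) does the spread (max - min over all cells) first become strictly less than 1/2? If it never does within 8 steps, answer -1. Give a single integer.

Step 1: max=11/2, min=14/3, spread=5/6
Step 2: max=136/25, min=569/120, spread=419/600
Step 3: max=6367/1200, min=5189/1080, spread=5413/10800
Step 4: max=28571/5400, min=158363/32400, spread=13063/32400
  -> spread < 1/2 first at step 4
Step 5: max=850247/162000, min=4772009/972000, spread=329473/972000
Step 6: max=3181237/607500, min=144344093/29160000, spread=8355283/29160000
Step 7: max=759715457/145800000, min=4347661949/874800000, spread=210630793/874800000
Step 8: max=11361836263/2187000000, min=131027024153/26244000000, spread=5315011003/26244000000

Answer: 4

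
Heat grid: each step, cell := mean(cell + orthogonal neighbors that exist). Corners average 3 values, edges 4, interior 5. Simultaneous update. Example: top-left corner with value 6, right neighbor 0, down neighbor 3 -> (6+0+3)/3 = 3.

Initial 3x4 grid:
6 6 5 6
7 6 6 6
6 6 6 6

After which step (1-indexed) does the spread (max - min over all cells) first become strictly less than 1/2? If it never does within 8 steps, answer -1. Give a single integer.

Answer: 3

Derivation:
Step 1: max=19/3, min=17/3, spread=2/3
Step 2: max=1507/240, min=689/120, spread=43/80
Step 3: max=13397/2160, min=6269/1080, spread=859/2160
  -> spread < 1/2 first at step 3
Step 4: max=159131/25920, min=37987/6480, spread=7183/25920
Step 5: max=9521329/1555200, min=1142869/194400, spread=378377/1555200
Step 6: max=568571867/93312000, min=4306229/729000, spread=3474911/18662400
Step 7: max=34028621233/5598720000, min=2072288183/349920000, spread=174402061/1119744000
Step 8: max=2036376223187/335923200000, min=62334363491/10497600000, spread=1667063659/13436928000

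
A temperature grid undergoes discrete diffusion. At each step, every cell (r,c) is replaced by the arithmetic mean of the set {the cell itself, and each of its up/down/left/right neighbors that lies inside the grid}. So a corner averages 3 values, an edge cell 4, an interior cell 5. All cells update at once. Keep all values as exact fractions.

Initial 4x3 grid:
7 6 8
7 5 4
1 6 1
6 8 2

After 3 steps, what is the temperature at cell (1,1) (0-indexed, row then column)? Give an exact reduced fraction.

Step 1: cell (1,1) = 28/5
Step 2: cell (1,1) = 129/25
Step 3: cell (1,1) = 31759/6000
Full grid after step 3:
  6413/1080 41533/7200 4007/720
  1214/225 31759/6000 11741/2400
  6073/1200 27799/6000 31663/7200
  1747/360 33493/7200 9097/2160

Answer: 31759/6000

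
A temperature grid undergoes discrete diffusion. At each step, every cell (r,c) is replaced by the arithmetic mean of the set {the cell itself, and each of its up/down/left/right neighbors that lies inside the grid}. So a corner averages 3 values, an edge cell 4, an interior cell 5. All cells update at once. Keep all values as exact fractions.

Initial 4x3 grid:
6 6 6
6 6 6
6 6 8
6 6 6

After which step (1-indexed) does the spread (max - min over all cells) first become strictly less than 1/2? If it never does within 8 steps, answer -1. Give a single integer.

Step 1: max=20/3, min=6, spread=2/3
Step 2: max=391/60, min=6, spread=31/60
Step 3: max=3451/540, min=6, spread=211/540
  -> spread < 1/2 first at step 3
Step 4: max=340897/54000, min=5447/900, spread=14077/54000
Step 5: max=3056407/486000, min=327683/54000, spread=5363/24300
Step 6: max=91220809/14580000, min=182869/30000, spread=93859/583200
Step 7: max=5459074481/874800000, min=296936467/48600000, spread=4568723/34992000
Step 8: max=326708435629/52488000000, min=8929618889/1458000000, spread=8387449/83980800

Answer: 3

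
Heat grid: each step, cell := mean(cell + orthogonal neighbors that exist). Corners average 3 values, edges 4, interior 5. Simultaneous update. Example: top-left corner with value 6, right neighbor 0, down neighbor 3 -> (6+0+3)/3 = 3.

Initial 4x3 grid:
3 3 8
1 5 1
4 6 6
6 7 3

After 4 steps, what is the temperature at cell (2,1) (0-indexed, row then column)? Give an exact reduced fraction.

Answer: 273781/60000

Derivation:
Step 1: cell (2,1) = 28/5
Step 2: cell (2,1) = 451/100
Step 3: cell (2,1) = 2407/500
Step 4: cell (2,1) = 273781/60000
Full grid after step 4:
  490441/129600 3333329/864000 20083/4800
  424243/108000 1525411/360000 8567/2000
  493313/108000 273781/60000 128797/27000
  314233/64800 724069/144000 319733/64800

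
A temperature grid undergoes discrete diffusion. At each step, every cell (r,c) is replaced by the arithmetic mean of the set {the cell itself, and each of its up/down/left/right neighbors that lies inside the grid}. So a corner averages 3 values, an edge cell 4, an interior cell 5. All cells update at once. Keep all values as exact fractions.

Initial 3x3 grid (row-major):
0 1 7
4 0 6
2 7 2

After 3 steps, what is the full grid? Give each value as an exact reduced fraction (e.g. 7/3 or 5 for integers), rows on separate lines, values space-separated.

Answer: 2693/1080 613/225 7711/2160
6047/2400 1249/375 51407/14400
6881/2160 48007/14400 1441/360

Derivation:
After step 1:
  5/3 2 14/3
  3/2 18/5 15/4
  13/3 11/4 5
After step 2:
  31/18 179/60 125/36
  111/40 68/25 1021/240
  103/36 941/240 23/6
After step 3:
  2693/1080 613/225 7711/2160
  6047/2400 1249/375 51407/14400
  6881/2160 48007/14400 1441/360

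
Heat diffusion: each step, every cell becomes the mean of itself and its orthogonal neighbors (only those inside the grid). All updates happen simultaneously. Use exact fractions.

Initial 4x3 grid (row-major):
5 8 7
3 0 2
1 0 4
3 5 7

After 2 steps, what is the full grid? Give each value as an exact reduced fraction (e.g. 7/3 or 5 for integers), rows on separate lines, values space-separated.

Answer: 151/36 93/20 167/36
179/60 151/50 443/120
9/4 267/100 83/24
17/6 169/48 37/9

Derivation:
After step 1:
  16/3 5 17/3
  9/4 13/5 13/4
  7/4 2 13/4
  3 15/4 16/3
After step 2:
  151/36 93/20 167/36
  179/60 151/50 443/120
  9/4 267/100 83/24
  17/6 169/48 37/9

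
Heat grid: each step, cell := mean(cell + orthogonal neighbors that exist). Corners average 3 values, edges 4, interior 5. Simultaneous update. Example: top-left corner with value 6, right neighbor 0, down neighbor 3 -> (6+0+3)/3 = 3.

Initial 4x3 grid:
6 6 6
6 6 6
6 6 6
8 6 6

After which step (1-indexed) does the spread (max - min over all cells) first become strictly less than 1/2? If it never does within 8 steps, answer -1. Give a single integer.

Answer: 3

Derivation:
Step 1: max=20/3, min=6, spread=2/3
Step 2: max=59/9, min=6, spread=5/9
Step 3: max=689/108, min=6, spread=41/108
  -> spread < 1/2 first at step 3
Step 4: max=81977/12960, min=6, spread=4217/12960
Step 5: max=4874749/777600, min=21679/3600, spread=38417/155520
Step 6: max=291136211/46656000, min=434597/72000, spread=1903471/9331200
Step 7: max=17397149089/2799360000, min=13075759/2160000, spread=18038617/111974400
Step 8: max=1041037782851/167961600000, min=1179326759/194400000, spread=883978523/6718464000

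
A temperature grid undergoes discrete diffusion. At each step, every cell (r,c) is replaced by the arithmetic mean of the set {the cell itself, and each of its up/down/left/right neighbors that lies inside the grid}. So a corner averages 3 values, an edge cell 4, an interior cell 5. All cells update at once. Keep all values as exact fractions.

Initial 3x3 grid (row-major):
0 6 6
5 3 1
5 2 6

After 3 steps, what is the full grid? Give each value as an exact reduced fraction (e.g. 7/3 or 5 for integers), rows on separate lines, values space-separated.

After step 1:
  11/3 15/4 13/3
  13/4 17/5 4
  4 4 3
After step 2:
  32/9 303/80 145/36
  859/240 92/25 221/60
  15/4 18/5 11/3
After step 3:
  983/270 18061/4800 8279/2160
  52433/14400 1833/500 847/225
  2623/720 4409/1200 73/20

Answer: 983/270 18061/4800 8279/2160
52433/14400 1833/500 847/225
2623/720 4409/1200 73/20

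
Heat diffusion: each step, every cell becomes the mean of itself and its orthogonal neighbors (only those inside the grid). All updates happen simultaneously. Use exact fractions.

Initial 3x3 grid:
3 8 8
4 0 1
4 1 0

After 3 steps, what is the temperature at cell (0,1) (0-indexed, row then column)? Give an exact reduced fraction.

Answer: 56531/14400

Derivation:
Step 1: cell (0,1) = 19/4
Step 2: cell (0,1) = 1093/240
Step 3: cell (0,1) = 56531/14400
Full grid after step 3:
  1453/360 56531/14400 523/135
  5059/1600 4643/1500 40381/14400
  51/20 30281/14400 2219/1080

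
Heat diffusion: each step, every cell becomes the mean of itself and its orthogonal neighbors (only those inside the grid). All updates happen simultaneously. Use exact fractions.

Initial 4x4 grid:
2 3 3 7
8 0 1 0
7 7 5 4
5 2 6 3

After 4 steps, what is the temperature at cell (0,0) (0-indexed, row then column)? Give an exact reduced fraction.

Step 1: cell (0,0) = 13/3
Step 2: cell (0,0) = 127/36
Step 3: cell (0,0) = 4219/1080
Step 4: cell (0,0) = 121279/32400
Full grid after step 4:
  121279/32400 95857/27000 20893/6750 101101/32400
  458293/108000 333979/90000 314437/90000 344143/108000
  98929/21600 4942/1125 6773/1800 397567/108000
  79999/16200 3901/864 455557/108000 31087/8100

Answer: 121279/32400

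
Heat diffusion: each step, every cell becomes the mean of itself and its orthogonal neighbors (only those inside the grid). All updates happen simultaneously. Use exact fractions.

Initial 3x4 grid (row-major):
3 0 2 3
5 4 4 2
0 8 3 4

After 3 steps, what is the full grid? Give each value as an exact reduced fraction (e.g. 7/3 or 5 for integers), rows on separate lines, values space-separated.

After step 1:
  8/3 9/4 9/4 7/3
  3 21/5 3 13/4
  13/3 15/4 19/4 3
After step 2:
  95/36 341/120 59/24 47/18
  71/20 81/25 349/100 139/48
  133/36 511/120 29/8 11/3
After step 3:
  3251/1080 10061/3600 10261/3600 1147/432
  3937/1200 869/250 18851/6000 45589/14400
  4141/1080 1667/450 94/25 163/48

Answer: 3251/1080 10061/3600 10261/3600 1147/432
3937/1200 869/250 18851/6000 45589/14400
4141/1080 1667/450 94/25 163/48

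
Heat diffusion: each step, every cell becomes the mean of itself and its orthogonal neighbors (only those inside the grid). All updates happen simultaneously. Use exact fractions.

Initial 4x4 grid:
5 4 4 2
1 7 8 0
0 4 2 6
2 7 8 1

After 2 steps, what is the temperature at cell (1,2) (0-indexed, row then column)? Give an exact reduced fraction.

Step 1: cell (1,2) = 21/5
Step 2: cell (1,2) = 231/50
Full grid after step 2:
  139/36 529/120 157/40 7/2
  197/60 17/4 231/50 249/80
  3 107/25 411/100 337/80
  10/3 67/16 407/80 47/12

Answer: 231/50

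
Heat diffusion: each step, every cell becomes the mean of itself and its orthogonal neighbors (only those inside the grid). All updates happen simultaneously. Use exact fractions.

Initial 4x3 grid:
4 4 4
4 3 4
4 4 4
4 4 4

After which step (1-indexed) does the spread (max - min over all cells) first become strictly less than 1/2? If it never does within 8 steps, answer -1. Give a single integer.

Answer: 1

Derivation:
Step 1: max=4, min=15/4, spread=1/4
  -> spread < 1/2 first at step 1
Step 2: max=4, min=377/100, spread=23/100
Step 3: max=1587/400, min=18389/4800, spread=131/960
Step 4: max=28409/7200, min=166249/43200, spread=841/8640
Step 5: max=5666627/1440000, min=66577949/17280000, spread=56863/691200
Step 6: max=50850457/12960000, min=600545659/155520000, spread=386393/6220800
Step 7: max=20315641187/5184000000, min=240438276869/62208000000, spread=26795339/497664000
Step 8: max=1217073850333/311040000000, min=14446104285871/3732480000000, spread=254051069/5971968000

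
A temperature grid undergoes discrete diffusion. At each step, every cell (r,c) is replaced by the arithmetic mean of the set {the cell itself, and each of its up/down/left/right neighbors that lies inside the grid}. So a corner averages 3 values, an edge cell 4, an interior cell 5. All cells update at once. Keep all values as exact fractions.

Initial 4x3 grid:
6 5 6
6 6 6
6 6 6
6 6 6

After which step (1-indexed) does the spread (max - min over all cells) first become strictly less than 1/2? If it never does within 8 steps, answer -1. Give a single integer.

Answer: 1

Derivation:
Step 1: max=6, min=17/3, spread=1/3
  -> spread < 1/2 first at step 1
Step 2: max=6, min=1373/240, spread=67/240
Step 3: max=6, min=12523/2160, spread=437/2160
Step 4: max=5991/1000, min=5026469/864000, spread=29951/172800
Step 5: max=20171/3375, min=45440179/7776000, spread=206761/1555200
Step 6: max=32234329/5400000, min=18206204429/3110400000, spread=14430763/124416000
Step 7: max=2574347273/432000000, min=1094636258311/186624000000, spread=139854109/1492992000
Step 8: max=231428771023/38880000000, min=65762168109749/11197440000000, spread=7114543559/89579520000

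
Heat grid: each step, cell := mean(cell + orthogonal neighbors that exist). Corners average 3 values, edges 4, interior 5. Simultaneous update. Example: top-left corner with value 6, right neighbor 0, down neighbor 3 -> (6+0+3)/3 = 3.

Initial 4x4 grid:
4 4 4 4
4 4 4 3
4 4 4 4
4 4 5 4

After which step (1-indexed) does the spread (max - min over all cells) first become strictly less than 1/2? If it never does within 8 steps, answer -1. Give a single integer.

Answer: 3

Derivation:
Step 1: max=13/3, min=11/3, spread=2/3
Step 2: max=511/120, min=449/120, spread=31/60
Step 3: max=4967/1200, min=4109/1080, spread=3613/10800
  -> spread < 1/2 first at step 3
Step 4: max=444151/108000, min=25027/6480, spread=81103/324000
Step 5: max=4412897/1080000, min=3772109/972000, spread=1994983/9720000
Step 6: max=39533587/9720000, min=22792987/5832000, spread=2317913/14580000
Step 7: max=3944803277/972000000, min=3432040469/874800000, spread=1182824803/8748000000
Step 8: max=35436999067/8748000000, min=20671590307/5248800000, spread=1476522833/13122000000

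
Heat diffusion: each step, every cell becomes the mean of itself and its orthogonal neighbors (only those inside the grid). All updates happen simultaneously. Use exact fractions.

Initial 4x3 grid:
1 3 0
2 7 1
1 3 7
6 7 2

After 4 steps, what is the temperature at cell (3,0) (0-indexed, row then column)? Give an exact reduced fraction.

Answer: 65563/16200

Derivation:
Step 1: cell (3,0) = 14/3
Step 2: cell (3,0) = 73/18
Step 3: cell (3,0) = 1841/432
Step 4: cell (3,0) = 65563/16200
Full grid after step 4:
  120893/43200 2354261/864000 374329/129600
  24637/8000 1174909/360000 173081/54000
  814579/216000 37669/10000 212801/54000
  65563/16200 616451/144000 272927/64800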